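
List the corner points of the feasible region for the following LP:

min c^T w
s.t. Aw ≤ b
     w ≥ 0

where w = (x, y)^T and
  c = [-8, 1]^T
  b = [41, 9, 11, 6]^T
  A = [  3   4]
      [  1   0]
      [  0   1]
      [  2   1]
Each vertex is the intersection of two constraint boundaries that also satisfies all remaining constraints:
  x = 0 and y = 0 → (0, 0)
  2x + y = 6 and y = 0 → (3, 0)
  2x + y = 6 and x = 0 → (0, 6)

Vertices: (0, 0), (3, 0), (0, 6)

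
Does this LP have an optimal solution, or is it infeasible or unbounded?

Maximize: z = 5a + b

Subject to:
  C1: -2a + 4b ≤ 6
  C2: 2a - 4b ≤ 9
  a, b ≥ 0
Feasible point: (0, 0) satisfies every constraint, so the LP is feasible.
Direction d = (2, 1): for each constraint row a, a·d ≤ 0 —
  (-2)(2) + (4)(1) = 0 ≤ 0
  (2)(2) + (-4)(1) = 0 ≤ 0
and d ≥ 0, so (0, 0) + t·d stays feasible for every t ≥ 0. Along this ray z = 5a + b changes by 11 per unit t, so z → +∞.

The LP is unbounded; z can be made arbitrarily large.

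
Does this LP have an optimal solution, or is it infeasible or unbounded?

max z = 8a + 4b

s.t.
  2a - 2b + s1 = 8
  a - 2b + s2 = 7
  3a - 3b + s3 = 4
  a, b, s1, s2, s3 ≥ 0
Feasible point: (0, 0) satisfies every constraint, so the LP is feasible.
Direction d = (0, 1): for each constraint row a, a·d ≤ 0 —
  (2)(0) + (-2)(1) = -2 ≤ 0
  (1)(0) + (-2)(1) = -2 ≤ 0
  (3)(0) + (-3)(1) = -3 ≤ 0
and d ≥ 0, so (0, 0) + t·d stays feasible for every t ≥ 0. Along this ray z = 8a + 4b changes by 4 per unit t, so z → +∞.

Unbounded — the objective can increase without bound over the feasible region.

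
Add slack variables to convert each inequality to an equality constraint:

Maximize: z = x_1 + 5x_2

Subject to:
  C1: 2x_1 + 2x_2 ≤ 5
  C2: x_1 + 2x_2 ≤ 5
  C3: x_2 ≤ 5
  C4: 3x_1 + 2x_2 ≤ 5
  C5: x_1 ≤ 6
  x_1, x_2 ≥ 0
max z = x_1 + 5x_2

s.t.
  2x_1 + 2x_2 + s1 = 5
  x_1 + 2x_2 + s2 = 5
  x_2 + s3 = 5
  3x_1 + 2x_2 + s4 = 5
  x_1 + s5 = 6
  x_1, x_2, s1, s2, s3, s4, s5 ≥ 0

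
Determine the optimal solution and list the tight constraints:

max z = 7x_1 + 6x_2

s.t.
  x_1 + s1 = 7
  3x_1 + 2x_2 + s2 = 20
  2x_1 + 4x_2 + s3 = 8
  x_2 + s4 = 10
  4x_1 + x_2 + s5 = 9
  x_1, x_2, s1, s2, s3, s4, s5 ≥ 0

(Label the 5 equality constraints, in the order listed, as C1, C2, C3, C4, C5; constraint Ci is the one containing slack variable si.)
Optimal: x_1 = 2, x_2 = 1
Binding: C3, C5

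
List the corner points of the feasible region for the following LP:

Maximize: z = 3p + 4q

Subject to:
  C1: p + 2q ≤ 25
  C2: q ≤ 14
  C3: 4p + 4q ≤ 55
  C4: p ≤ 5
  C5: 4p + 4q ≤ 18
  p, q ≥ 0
Each vertex is the intersection of two constraint boundaries that also satisfies all remaining constraints:
  p = 0 and q = 0 → (0, 0)
  4p + 4q = 18 and q = 0 → (4.5, 0)
  4p + 4q = 18 and p = 0 → (0, 4.5)

Vertices: (0, 0), (4.5, 0), (0, 4.5)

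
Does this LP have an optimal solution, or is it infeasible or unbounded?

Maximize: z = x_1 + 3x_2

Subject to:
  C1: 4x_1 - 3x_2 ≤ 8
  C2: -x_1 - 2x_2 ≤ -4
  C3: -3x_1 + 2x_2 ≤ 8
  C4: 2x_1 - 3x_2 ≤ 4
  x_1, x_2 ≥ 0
Feasible point: (0, 2) satisfies every constraint, so the LP is feasible.
Direction d = (3, 4): for each constraint row a, a·d ≤ 0 —
  (4)(3) + (-3)(4) = 0 ≤ 0
  (-1)(3) + (-2)(4) = -11 ≤ 0
  (-3)(3) + (2)(4) = -1 ≤ 0
  (2)(3) + (-3)(4) = -6 ≤ 0
and d ≥ 0, so (0, 2) + t·d stays feasible for every t ≥ 0. Along this ray z = x_1 + 3x_2 changes by 15 per unit t, so z → +∞.

The LP is unbounded; z can be made arbitrarily large.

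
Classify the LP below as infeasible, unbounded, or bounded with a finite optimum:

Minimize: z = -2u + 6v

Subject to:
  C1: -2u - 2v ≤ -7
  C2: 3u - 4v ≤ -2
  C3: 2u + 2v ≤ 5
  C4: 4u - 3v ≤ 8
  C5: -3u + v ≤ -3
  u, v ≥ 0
C3 requires 2u + 2v ≤ 5, while C1 (-2u - 2v ≤ -7) is equivalent to 2u + 2v ≥ 7. Together they would need 7 ≤ 2u + 2v ≤ 5, which is impossible since 7 > 5. No point satisfies all constraints.

The feasible region is empty; the LP is infeasible.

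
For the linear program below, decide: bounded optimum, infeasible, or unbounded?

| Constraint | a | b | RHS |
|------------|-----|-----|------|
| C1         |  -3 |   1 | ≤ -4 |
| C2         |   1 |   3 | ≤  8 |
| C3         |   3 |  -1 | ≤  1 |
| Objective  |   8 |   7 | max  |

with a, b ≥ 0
C3 requires 3a - b ≤ 1, while C1 (-3a + b ≤ -4) is equivalent to 3a - b ≥ 4. Together they would need 4 ≤ 3a - b ≤ 1, which is impossible since 4 > 1. No point satisfies all constraints.

The feasible region is empty; the LP is infeasible.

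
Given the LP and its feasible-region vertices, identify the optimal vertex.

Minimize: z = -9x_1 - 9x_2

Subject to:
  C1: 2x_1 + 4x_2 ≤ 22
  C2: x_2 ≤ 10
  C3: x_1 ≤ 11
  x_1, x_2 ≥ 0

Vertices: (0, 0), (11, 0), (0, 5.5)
Evaluating z = -9x_1 - 9x_2 at each vertex:
  (0, 0): z = 0
  (11, 0): z = -99
  (0, 5.5): z = -49.5

The smallest value is z = -99, attained at (11, 0).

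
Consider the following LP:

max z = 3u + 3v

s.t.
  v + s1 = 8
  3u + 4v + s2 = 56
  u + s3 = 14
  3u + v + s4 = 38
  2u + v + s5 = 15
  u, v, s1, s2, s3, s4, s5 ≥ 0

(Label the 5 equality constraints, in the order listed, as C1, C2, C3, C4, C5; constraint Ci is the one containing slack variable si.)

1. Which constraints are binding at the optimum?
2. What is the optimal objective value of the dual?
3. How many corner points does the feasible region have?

1. C1, C5
2. 34.5 (by strong duality, equal to the primal optimum)
3. 4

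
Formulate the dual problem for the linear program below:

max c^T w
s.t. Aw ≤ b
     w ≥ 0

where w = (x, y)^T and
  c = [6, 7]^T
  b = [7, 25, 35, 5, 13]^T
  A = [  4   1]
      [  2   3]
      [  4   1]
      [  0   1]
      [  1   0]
Minimize: z = 7y1 + 25y2 + 35y3 + 5y4 + 13y5

Subject to:
  C1: -4y1 - 2y2 - 4y3 - y5 ≤ -6
  C2: -y1 - 3y2 - y3 - y4 ≤ -7
  y1, y2, y3, y4, y5 ≥ 0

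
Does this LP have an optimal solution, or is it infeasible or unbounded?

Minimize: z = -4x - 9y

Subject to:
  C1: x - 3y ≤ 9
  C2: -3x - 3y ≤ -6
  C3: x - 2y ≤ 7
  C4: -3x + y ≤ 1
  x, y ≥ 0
Feasible point: (1, 1) satisfies every constraint, so the LP is feasible.
Direction d = (1, 1): for each constraint row a, a·d ≤ 0 —
  (1)(1) + (-3)(1) = -2 ≤ 0
  (-3)(1) + (-3)(1) = -6 ≤ 0
  (1)(1) + (-2)(1) = -1 ≤ 0
  (-3)(1) + (1)(1) = -2 ≤ 0
and d ≥ 0, so (1, 1) + t·d stays feasible for every t ≥ 0. Along this ray z = -4x - 9y changes by -13 per unit t, so z → −∞.

The LP is unbounded; z can be made arbitrarily small.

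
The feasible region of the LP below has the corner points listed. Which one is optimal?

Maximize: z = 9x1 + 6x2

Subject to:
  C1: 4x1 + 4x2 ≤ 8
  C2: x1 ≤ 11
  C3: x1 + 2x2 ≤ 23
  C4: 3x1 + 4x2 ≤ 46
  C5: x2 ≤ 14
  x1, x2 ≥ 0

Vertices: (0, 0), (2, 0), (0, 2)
(2, 0) with z = 18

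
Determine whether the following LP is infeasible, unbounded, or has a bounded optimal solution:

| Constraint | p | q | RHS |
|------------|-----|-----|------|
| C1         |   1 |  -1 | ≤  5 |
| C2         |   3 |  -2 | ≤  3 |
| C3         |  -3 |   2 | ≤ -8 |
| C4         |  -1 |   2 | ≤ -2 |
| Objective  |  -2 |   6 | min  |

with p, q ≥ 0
C2 requires 3p - 2q ≤ 3, while C3 (-3p + 2q ≤ -8) is equivalent to 3p - 2q ≥ 8. Together they would need 8 ≤ 3p - 2q ≤ 3, which is impossible since 8 > 3. No point satisfies all constraints.

The feasible region is empty; the LP is infeasible.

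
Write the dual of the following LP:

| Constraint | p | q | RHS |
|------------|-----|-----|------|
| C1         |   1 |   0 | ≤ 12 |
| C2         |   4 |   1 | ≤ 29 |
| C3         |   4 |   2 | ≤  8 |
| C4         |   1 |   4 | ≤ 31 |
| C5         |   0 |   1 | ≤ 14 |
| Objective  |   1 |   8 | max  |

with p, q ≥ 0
Minimize: z = 12y1 + 29y2 + 8y3 + 31y4 + 14y5

Subject to:
  C1: -y1 - 4y2 - 4y3 - y4 ≤ -1
  C2: -y2 - 2y3 - 4y4 - y5 ≤ -8
  y1, y2, y3, y4, y5 ≥ 0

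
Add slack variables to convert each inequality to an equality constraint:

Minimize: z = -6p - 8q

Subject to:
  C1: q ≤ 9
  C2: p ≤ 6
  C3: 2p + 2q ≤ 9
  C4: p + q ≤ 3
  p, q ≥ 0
min z = -6p - 8q

s.t.
  q + s1 = 9
  p + s2 = 6
  2p + 2q + s3 = 9
  p + q + s4 = 3
  p, q, s1, s2, s3, s4 ≥ 0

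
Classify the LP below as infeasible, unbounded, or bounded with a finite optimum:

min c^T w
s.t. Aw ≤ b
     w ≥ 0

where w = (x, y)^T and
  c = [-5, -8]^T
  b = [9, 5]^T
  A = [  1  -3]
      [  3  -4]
Feasible point: (0, 0) satisfies every constraint, so the LP is feasible.
Direction d = (0, 1): for each constraint row a, a·d ≤ 0 —
  (1)(0) + (-3)(1) = -3 ≤ 0
  (3)(0) + (-4)(1) = -4 ≤ 0
and d ≥ 0, so (0, 0) + t·d stays feasible for every t ≥ 0. Along this ray z = -5x - 8y changes by -8 per unit t, so z → −∞.

The LP is unbounded; z can be made arbitrarily small.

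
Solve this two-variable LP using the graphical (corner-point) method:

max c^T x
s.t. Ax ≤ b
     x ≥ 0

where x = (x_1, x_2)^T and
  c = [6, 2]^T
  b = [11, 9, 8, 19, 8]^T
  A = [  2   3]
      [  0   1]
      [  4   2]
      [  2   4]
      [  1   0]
Each vertex is the intersection of two constraint boundaries that also satisfies all remaining constraints:
  x_1 = 0 and x_2 = 0 → (0, 0)
  4x_1 + 2x_2 = 8 and x_2 = 0 → (2, 0)
  2x_1 + 3x_2 = 11 and 4x_1 + 2x_2 = 8 → (0.25, 3.5)
  2x_1 + 3x_2 = 11 and x_1 = 0 → (0, 3.667)

Evaluating z = 6x_1 + 2x_2 at each vertex:
  (0, 0): z = 0
  (2, 0): z = 12
  (0.25, 3.5): z = 8.5
  (0, 3.667): z = 7.333

The maximum is at (2, 0) with z = 12.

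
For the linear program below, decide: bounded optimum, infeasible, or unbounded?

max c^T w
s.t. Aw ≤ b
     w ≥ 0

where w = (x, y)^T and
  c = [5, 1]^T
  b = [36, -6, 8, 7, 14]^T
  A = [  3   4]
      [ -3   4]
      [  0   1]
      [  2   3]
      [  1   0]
The point (3.5, 0) satisfies every constraint, so the LP is feasible; the constraints give x ≤ 14 and y ≤ 8, which with x, y ≥ 0 keep the feasible region inside a bounded box. A feasible, bounded LP attains a finite optimum at a vertex.

Evaluating z = 5x + y at each vertex:
  (2, 0): z = 10
  (3.5, 0): z = 17.5
  (2.706, 0.5294): z = 14.06

Feasible with finite optimum z* = 17.5 at (3.5, 0).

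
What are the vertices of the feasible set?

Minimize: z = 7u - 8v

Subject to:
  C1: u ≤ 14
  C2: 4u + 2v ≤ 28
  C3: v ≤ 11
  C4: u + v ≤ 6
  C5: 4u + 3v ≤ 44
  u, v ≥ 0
Each vertex is the intersection of two constraint boundaries that also satisfies all remaining constraints:
  u = 0 and v = 0 → (0, 0)
  u + v = 6 and v = 0 → (6, 0)
  u + v = 6 and u = 0 → (0, 6)

Vertices: (0, 0), (6, 0), (0, 6)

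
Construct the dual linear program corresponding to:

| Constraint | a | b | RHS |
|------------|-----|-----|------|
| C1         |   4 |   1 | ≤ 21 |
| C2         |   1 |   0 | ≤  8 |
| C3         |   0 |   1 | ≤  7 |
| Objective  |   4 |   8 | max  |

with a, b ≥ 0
Minimize: z = 21y1 + 8y2 + 7y3

Subject to:
  C1: -4y1 - y2 ≤ -4
  C2: -y1 - y3 ≤ -8
  y1, y2, y3 ≥ 0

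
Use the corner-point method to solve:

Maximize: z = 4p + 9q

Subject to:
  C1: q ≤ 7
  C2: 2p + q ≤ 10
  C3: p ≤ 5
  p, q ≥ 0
Each vertex is the intersection of two constraint boundaries that also satisfies all remaining constraints:
  p = 0 and q = 0 → (0, 0)
  2p + q = 10 and p = 5 → (5, 0)
  q = 7 and 2p + q = 10 → (1.5, 7)
  q = 7 and p = 0 → (0, 7)

Evaluating z = 4p + 9q at each vertex:
  (0, 0): z = 0
  (5, 0): z = 20
  (1.5, 7): z = 69
  (0, 7): z = 63

The maximum is at (1.5, 7) with z = 69.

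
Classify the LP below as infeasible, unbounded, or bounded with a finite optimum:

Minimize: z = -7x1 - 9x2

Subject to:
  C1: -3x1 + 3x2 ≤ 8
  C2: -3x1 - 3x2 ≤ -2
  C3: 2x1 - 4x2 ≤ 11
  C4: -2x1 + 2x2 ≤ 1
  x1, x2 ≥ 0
Feasible point: (1, 0) satisfies every constraint, so the LP is feasible.
Direction d = (1, 1): for each constraint row a, a·d ≤ 0 —
  (-3)(1) + (3)(1) = 0 ≤ 0
  (-3)(1) + (-3)(1) = -6 ≤ 0
  (2)(1) + (-4)(1) = -2 ≤ 0
  (-2)(1) + (2)(1) = 0 ≤ 0
and d ≥ 0, so (1, 0) + t·d stays feasible for every t ≥ 0. Along this ray z = -7x1 - 9x2 changes by -16 per unit t, so z → −∞.

The LP is unbounded; z can be made arbitrarily small.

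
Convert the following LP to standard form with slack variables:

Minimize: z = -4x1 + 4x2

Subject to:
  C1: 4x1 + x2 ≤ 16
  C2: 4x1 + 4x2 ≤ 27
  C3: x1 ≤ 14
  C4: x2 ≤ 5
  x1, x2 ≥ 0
min z = -4x1 + 4x2

s.t.
  4x1 + x2 + s1 = 16
  4x1 + 4x2 + s2 = 27
  x1 + s3 = 14
  x2 + s4 = 5
  x1, x2, s1, s2, s3, s4 ≥ 0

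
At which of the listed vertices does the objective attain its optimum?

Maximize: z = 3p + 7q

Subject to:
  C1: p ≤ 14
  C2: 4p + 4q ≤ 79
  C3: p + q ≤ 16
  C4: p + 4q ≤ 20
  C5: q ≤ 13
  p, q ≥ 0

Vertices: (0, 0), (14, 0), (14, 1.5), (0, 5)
Evaluating z = 3p + 7q at each vertex:
  (0, 0): z = 0
  (14, 0): z = 42
  (14, 1.5): z = 52.5
  (0, 5): z = 35

The largest value is z = 52.5, attained at (14, 1.5).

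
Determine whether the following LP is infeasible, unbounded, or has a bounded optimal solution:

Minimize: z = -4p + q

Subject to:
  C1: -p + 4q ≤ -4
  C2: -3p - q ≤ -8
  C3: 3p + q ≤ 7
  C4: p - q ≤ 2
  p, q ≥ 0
C3 requires 3p + q ≤ 7, while C2 (-3p - q ≤ -8) is equivalent to 3p + q ≥ 8. Together they would need 8 ≤ 3p + q ≤ 7, which is impossible since 8 > 7. No point satisfies all constraints.

Infeasible: no point satisfies all constraints simultaneously.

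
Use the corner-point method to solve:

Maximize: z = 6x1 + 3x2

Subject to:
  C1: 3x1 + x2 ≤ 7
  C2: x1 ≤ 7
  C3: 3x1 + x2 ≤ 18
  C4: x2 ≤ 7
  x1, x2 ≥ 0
Each vertex is the intersection of two constraint boundaries that also satisfies all remaining constraints:
  x1 = 0 and x2 = 0 → (0, 0)
  3x1 + x2 = 7 and x2 = 0 → (2.333, 0)
  3x1 + x2 = 7 and x2 = 7 → (0, 7)

Evaluating z = 6x1 + 3x2 at each vertex:
  (0, 0): z = 0
  (2.333, 0): z = 14
  (0, 7): z = 21

The maximum is at (0, 7) with z = 21.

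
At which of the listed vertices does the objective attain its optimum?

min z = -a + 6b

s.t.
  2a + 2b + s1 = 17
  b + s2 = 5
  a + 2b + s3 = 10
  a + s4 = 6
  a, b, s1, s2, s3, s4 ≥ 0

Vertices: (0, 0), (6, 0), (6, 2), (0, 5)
(6, 0) with z = -6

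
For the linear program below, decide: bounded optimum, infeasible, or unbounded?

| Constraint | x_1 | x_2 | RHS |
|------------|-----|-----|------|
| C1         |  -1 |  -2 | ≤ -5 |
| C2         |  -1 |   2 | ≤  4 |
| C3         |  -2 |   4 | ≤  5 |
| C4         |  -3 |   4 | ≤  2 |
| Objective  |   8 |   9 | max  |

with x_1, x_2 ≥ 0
Feasible point: (2, 2) satisfies every constraint, so the LP is feasible.
Direction d = (1, 0): for each constraint row a, a·d ≤ 0 —
  (-1)(1) + (-2)(0) = -1 ≤ 0
  (-1)(1) + (2)(0) = -1 ≤ 0
  (-2)(1) + (4)(0) = -2 ≤ 0
  (-3)(1) + (4)(0) = -3 ≤ 0
and d ≥ 0, so (2, 2) + t·d stays feasible for every t ≥ 0. Along this ray z = 8x_1 + 9x_2 changes by 8 per unit t, so z → +∞.

The LP is unbounded; z can be made arbitrarily large.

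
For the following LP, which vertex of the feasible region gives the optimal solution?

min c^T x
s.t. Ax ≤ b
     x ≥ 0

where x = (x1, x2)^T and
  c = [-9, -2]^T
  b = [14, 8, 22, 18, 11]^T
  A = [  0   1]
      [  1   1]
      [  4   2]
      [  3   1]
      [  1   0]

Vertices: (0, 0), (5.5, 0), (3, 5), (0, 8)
Evaluating z = -9x1 - 2x2 at each vertex:
  (0, 0): z = 0
  (5.5, 0): z = -49.5
  (3, 5): z = -37
  (0, 8): z = -16

The smallest value is z = -49.5, attained at (5.5, 0).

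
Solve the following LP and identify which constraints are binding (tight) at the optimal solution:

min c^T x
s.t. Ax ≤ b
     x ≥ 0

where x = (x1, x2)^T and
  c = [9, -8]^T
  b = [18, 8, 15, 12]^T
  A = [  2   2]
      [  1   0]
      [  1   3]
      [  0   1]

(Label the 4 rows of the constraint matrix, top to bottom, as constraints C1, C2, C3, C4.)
Optimal: x1 = 0, x2 = 5
Binding: C3, x1 ≥ 0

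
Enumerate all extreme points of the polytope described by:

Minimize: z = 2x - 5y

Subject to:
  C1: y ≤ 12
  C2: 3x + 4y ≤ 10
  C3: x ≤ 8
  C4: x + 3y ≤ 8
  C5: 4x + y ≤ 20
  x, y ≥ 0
Each vertex is the intersection of two constraint boundaries that also satisfies all remaining constraints:
  x = 0 and y = 0 → (0, 0)
  3x + 4y = 10 and y = 0 → (3.333, 0)
  3x + 4y = 10 and x = 0 → (0, 2.5)

Vertices: (0, 0), (3.333, 0), (0, 2.5)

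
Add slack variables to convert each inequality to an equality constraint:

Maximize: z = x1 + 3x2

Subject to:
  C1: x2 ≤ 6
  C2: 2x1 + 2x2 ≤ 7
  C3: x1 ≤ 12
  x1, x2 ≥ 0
max z = x1 + 3x2

s.t.
  x2 + s1 = 6
  2x1 + 2x2 + s2 = 7
  x1 + s3 = 12
  x1, x2, s1, s2, s3 ≥ 0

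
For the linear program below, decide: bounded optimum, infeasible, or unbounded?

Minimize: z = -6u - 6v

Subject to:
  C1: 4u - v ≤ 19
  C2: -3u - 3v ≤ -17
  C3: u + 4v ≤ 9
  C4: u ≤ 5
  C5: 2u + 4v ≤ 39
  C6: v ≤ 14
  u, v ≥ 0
The point (5, 1) satisfies every constraint, so the LP is feasible; the constraints give u ≤ 5 and v ≤ 14, which with u, v ≥ 0 keep the feasible region inside a bounded box. A feasible, bounded LP attains a finite optimum at a vertex.

Evaluating z = -6u - 6v at each vertex:
  (4.933, 0.7333): z = -34
  (5, 1): z = -36
  (4.556, 1.111): z = -34

The LP has an optimal solution: (5, 1) with z = -36.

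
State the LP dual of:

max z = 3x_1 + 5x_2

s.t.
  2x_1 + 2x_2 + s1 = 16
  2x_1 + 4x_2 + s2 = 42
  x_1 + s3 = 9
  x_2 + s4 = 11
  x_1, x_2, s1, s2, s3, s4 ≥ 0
Minimize: z = 16y1 + 42y2 + 9y3 + 11y4

Subject to:
  C1: -2y1 - 2y2 - y3 ≤ -3
  C2: -2y1 - 4y2 - y4 ≤ -5
  y1, y2, y3, y4 ≥ 0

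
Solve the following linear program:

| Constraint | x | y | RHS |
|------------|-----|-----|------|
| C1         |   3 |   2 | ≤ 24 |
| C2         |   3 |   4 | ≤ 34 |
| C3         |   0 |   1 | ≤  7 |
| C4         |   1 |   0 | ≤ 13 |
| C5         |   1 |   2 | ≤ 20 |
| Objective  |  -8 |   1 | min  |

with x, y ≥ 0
Each vertex is the intersection of two constraint boundaries that also satisfies all remaining constraints:
  x = 0 and y = 0 → (0, 0)
  3x + 2y = 24 and y = 0 → (8, 0)
  3x + 2y = 24 and 3x + 4y = 34 → (4.667, 5)
  3x + 4y = 34 and y = 7 → (2, 7)
  y = 7 and x = 0 → (0, 7)

Evaluating z = -8x + y at each vertex:
  (0, 0): z = 0
  (8, 0): z = -64
  (4.667, 5): z = -32.33
  (2, 7): z = -9
  (0, 7): z = 7

The minimum is at (8, 0) with z = -64.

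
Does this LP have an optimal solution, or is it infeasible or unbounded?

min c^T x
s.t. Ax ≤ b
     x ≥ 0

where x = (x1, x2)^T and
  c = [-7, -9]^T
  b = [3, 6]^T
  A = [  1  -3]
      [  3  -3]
Feasible point: (0, 0) satisfies every constraint, so the LP is feasible.
Direction d = (0, 1): for each constraint row a, a·d ≤ 0 —
  (1)(0) + (-3)(1) = -3 ≤ 0
  (3)(0) + (-3)(1) = -3 ≤ 0
and d ≥ 0, so (0, 0) + t·d stays feasible for every t ≥ 0. Along this ray z = -7x1 - 9x2 changes by -9 per unit t, so z → −∞.

The LP is unbounded; z can be made arbitrarily small.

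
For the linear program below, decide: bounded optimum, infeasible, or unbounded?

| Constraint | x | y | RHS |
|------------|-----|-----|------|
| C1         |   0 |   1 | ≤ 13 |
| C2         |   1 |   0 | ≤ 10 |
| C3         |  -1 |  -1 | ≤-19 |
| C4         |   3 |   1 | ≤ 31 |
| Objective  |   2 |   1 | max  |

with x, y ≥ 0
The point (6, 13) satisfies every constraint, so the LP is feasible; the constraints give x ≤ 10 and y ≤ 13, which with x, y ≥ 0 keep the feasible region inside a bounded box. A feasible, bounded LP attains a finite optimum at a vertex.

Evaluating z = 2x + y at each vertex:
  (6, 13): z = 25

Bounded optimum: z* = 25 at (6, 13).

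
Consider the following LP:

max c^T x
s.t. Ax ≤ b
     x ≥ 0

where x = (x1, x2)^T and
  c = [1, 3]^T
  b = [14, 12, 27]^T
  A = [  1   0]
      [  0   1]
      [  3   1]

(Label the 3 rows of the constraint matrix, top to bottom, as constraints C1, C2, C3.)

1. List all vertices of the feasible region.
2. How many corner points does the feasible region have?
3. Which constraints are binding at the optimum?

1. (0, 0), (9, 0), (5, 12), (0, 12)
2. 4
3. C2, C3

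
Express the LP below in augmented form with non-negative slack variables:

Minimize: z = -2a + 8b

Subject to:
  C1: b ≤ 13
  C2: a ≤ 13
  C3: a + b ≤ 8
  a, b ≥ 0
min z = -2a + 8b

s.t.
  b + s1 = 13
  a + s2 = 13
  a + b + s3 = 8
  a, b, s1, s2, s3 ≥ 0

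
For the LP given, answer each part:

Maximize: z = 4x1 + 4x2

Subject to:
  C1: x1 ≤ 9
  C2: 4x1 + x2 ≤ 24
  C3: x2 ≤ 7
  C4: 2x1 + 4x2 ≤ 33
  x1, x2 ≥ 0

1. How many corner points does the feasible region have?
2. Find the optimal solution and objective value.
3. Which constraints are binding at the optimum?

1. 5
2. x1 = 4.5, x2 = 6, z = 42
3. C2, C4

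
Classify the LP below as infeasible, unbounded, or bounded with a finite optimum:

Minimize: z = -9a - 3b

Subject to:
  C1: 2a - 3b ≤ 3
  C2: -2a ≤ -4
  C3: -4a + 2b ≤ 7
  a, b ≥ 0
Feasible point: (2, 1) satisfies every constraint, so the LP is feasible.
Direction d = (1, 1): for each constraint row a, a·d ≤ 0 —
  (2)(1) + (-3)(1) = -1 ≤ 0
  (-2)(1) + (0)(1) = -2 ≤ 0
  (-4)(1) + (2)(1) = -2 ≤ 0
and d ≥ 0, so (2, 1) + t·d stays feasible for every t ≥ 0. Along this ray z = -9a - 3b changes by -12 per unit t, so z → −∞.

The LP is unbounded; z can be made arbitrarily small.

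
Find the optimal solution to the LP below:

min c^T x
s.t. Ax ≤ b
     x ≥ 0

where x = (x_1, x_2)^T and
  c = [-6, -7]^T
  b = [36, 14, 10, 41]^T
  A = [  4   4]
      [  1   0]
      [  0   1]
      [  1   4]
Each vertex is the intersection of two constraint boundaries that also satisfies all remaining constraints:
  x_1 = 0 and x_2 = 0 → (0, 0)
  4x_1 + 4x_2 = 36 and x_2 = 0 → (9, 0)
  4x_1 + 4x_2 = 36 and x_1 = 0 → (0, 9)

Evaluating z = -6x_1 - 7x_2 at each vertex:
  (0, 0): z = 0
  (9, 0): z = -54
  (0, 9): z = -63

The minimum is at (0, 9) with z = -63.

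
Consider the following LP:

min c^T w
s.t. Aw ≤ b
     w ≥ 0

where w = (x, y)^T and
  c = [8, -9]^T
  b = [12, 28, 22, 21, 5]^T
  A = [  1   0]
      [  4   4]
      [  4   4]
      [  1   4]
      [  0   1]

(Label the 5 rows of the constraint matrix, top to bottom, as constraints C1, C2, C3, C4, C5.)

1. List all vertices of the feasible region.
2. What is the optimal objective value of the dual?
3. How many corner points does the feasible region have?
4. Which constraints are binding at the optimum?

1. (0, 0), (5.5, 0), (0.5, 5), (0, 5)
2. -45 (by strong duality, equal to the primal optimum)
3. 4
4. C5, x ≥ 0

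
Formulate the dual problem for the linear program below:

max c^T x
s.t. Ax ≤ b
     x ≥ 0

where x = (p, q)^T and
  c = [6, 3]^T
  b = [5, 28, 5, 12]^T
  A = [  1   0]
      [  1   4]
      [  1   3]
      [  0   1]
Minimize: z = 5y1 + 28y2 + 5y3 + 12y4

Subject to:
  C1: -y1 - y2 - y3 ≤ -6
  C2: -4y2 - 3y3 - y4 ≤ -3
  y1, y2, y3, y4 ≥ 0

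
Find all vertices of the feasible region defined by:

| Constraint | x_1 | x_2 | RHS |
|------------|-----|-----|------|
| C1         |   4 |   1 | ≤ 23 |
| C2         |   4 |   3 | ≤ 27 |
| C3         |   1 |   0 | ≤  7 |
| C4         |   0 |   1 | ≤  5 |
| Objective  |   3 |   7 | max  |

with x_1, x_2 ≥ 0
Each vertex is the intersection of two constraint boundaries that also satisfies all remaining constraints:
  x_1 = 0 and x_2 = 0 → (0, 0)
  4x_1 + x_2 = 23 and x_2 = 0 → (5.75, 0)
  4x_1 + x_2 = 23 and 4x_1 + 3x_2 = 27 → (5.25, 2)
  4x_1 + 3x_2 = 27 and x_2 = 5 → (3, 5)
  x_2 = 5 and x_1 = 0 → (0, 5)

Vertices: (0, 0), (5.75, 0), (5.25, 2), (3, 5), (0, 5)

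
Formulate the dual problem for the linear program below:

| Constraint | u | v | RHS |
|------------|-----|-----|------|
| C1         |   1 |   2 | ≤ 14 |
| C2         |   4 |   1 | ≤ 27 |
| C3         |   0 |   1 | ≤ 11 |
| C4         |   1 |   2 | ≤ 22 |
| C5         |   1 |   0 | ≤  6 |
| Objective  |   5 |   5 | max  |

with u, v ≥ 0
Minimize: z = 14y1 + 27y2 + 11y3 + 22y4 + 6y5

Subject to:
  C1: -y1 - 4y2 - y4 - y5 ≤ -5
  C2: -2y1 - y2 - y3 - 2y4 ≤ -5
  y1, y2, y3, y4, y5 ≥ 0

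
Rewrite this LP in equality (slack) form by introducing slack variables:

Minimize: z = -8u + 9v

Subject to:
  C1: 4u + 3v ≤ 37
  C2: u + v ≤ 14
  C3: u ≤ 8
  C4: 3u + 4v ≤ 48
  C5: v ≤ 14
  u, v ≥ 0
min z = -8u + 9v

s.t.
  4u + 3v + s1 = 37
  u + v + s2 = 14
  u + s3 = 8
  3u + 4v + s4 = 48
  v + s5 = 14
  u, v, s1, s2, s3, s4, s5 ≥ 0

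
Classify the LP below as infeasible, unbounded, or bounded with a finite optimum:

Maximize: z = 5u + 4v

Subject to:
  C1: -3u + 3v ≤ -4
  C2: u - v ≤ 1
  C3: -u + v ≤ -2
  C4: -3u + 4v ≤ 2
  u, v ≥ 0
C2 requires u - v ≤ 1, while C3 (-u + v ≤ -2) is equivalent to u - v ≥ 2. Together they would need 2 ≤ u - v ≤ 1, which is impossible since 2 > 1. No point satisfies all constraints.

The feasible region is empty; the LP is infeasible.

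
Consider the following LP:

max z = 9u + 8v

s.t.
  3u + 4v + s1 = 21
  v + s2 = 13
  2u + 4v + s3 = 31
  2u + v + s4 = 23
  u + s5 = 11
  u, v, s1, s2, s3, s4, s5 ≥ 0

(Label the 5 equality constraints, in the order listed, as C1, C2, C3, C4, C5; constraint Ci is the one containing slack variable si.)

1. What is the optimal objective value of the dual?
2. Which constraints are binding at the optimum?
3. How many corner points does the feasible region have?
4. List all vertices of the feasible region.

1. 63 (by strong duality, equal to the primal optimum)
2. C1, v ≥ 0
3. 3
4. (0, 0), (7, 0), (0, 5.25)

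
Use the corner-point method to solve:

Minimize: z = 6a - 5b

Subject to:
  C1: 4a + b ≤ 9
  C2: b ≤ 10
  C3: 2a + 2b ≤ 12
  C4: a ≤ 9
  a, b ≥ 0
Each vertex is the intersection of two constraint boundaries that also satisfies all remaining constraints:
  a = 0 and b = 0 → (0, 0)
  4a + b = 9 and b = 0 → (2.25, 0)
  4a + b = 9 and 2a + 2b = 12 → (1, 5)
  2a + 2b = 12 and a = 0 → (0, 6)

Evaluating z = 6a - 5b at each vertex:
  (0, 0): z = 0
  (2.25, 0): z = 13.5
  (1, 5): z = -19
  (0, 6): z = -30

The minimum is at (0, 6) with z = -30.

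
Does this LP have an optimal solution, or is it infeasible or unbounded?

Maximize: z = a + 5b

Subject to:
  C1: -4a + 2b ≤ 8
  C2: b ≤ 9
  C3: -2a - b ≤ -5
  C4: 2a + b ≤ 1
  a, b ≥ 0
C4 requires 2a + b ≤ 1, while C3 (-2a - b ≤ -5) is equivalent to 2a + b ≥ 5. Together they would need 5 ≤ 2a + b ≤ 1, which is impossible since 5 > 1. No point satisfies all constraints.

Infeasible — the constraint set is empty.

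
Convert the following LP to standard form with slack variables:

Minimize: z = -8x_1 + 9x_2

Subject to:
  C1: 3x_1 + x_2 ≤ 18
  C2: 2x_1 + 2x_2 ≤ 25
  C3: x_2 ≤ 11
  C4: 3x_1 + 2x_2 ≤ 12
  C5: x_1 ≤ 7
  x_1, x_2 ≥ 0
min z = -8x_1 + 9x_2

s.t.
  3x_1 + x_2 + s1 = 18
  2x_1 + 2x_2 + s2 = 25
  x_2 + s3 = 11
  3x_1 + 2x_2 + s4 = 12
  x_1 + s5 = 7
  x_1, x_2, s1, s2, s3, s4, s5 ≥ 0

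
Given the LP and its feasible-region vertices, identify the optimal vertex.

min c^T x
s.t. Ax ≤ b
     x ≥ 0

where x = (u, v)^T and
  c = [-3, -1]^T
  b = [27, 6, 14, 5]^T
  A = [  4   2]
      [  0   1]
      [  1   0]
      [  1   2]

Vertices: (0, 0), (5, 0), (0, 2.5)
Evaluating z = -3u - v at each vertex:
  (0, 0): z = 0
  (5, 0): z = -15
  (0, 2.5): z = -2.5

The smallest value is z = -15, attained at (5, 0).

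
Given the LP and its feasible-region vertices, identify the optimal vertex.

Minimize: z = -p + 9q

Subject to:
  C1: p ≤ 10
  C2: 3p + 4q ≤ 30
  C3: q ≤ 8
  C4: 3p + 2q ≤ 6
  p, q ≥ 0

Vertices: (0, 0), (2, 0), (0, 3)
(2, 0) with z = -2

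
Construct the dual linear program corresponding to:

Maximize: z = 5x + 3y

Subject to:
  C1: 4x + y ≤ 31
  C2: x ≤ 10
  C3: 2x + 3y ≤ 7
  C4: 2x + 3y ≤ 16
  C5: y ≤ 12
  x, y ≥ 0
Minimize: z = 31y1 + 10y2 + 7y3 + 16y4 + 12y5

Subject to:
  C1: -4y1 - y2 - 2y3 - 2y4 ≤ -5
  C2: -y1 - 3y3 - 3y4 - y5 ≤ -3
  y1, y2, y3, y4, y5 ≥ 0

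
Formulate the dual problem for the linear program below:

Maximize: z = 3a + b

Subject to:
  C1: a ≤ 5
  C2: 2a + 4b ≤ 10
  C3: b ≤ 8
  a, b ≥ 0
Minimize: z = 5y1 + 10y2 + 8y3

Subject to:
  C1: -y1 - 2y2 ≤ -3
  C2: -4y2 - y3 ≤ -1
  y1, y2, y3 ≥ 0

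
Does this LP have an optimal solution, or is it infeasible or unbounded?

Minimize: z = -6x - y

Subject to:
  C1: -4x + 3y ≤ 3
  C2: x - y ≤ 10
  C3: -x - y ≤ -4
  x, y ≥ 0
Feasible point: (2, 2) satisfies every constraint, so the LP is feasible.
Direction d = (1, 1): for each constraint row a, a·d ≤ 0 —
  (-4)(1) + (3)(1) = -1 ≤ 0
  (1)(1) + (-1)(1) = 0 ≤ 0
  (-1)(1) + (-1)(1) = -2 ≤ 0
and d ≥ 0, so (2, 2) + t·d stays feasible for every t ≥ 0. Along this ray z = -6x - y changes by -7 per unit t, so z → −∞.

Unbounded — the objective can decrease without bound over the feasible region.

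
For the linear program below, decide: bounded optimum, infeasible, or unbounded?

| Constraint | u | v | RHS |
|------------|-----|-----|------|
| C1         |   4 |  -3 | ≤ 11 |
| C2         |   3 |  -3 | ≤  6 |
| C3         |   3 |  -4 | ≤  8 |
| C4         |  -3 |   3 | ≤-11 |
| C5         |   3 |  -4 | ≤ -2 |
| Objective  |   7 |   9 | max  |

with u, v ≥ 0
C2 requires 3u - 3v ≤ 6, while C4 (-3u + 3v ≤ -11) is equivalent to 3u - 3v ≥ 11. Together they would need 11 ≤ 3u - 3v ≤ 6, which is impossible since 11 > 6. No point satisfies all constraints.

Infeasible: no point satisfies all constraints simultaneously.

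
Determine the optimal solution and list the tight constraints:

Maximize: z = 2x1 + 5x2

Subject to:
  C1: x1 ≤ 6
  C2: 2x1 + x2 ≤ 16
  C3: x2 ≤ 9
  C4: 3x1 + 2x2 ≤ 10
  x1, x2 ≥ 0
Optimal: x1 = 0, x2 = 5
Slack at optimum:
  C1: slack = 6
  C2: slack = 11
  C3: slack = 4
  C4: slack = 0 (binding)
  x1 ≥ 0: x1 = 0 (binding)
  x2 ≥ 0: x2 = 5
Binding constraints: C4, x1 ≥ 0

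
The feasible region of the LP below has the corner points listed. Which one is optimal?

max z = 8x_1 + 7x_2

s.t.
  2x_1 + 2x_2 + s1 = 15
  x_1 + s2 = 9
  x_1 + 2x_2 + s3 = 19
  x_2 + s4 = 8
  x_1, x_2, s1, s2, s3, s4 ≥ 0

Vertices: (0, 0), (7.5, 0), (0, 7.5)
Evaluating z = 8x_1 + 7x_2 at each vertex:
  (0, 0): z = 0
  (7.5, 0): z = 60
  (0, 7.5): z = 52.5

The largest value is z = 60, attained at (7.5, 0).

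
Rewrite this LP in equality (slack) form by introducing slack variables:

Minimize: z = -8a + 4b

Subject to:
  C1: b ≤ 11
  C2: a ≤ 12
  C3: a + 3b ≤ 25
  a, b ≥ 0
min z = -8a + 4b

s.t.
  b + s1 = 11
  a + s2 = 12
  a + 3b + s3 = 25
  a, b, s1, s2, s3 ≥ 0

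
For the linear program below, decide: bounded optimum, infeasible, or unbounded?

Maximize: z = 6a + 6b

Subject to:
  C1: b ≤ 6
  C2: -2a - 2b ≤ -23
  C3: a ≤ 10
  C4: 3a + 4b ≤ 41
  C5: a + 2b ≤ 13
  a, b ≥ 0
The point (10, 1.5) satisfies every constraint, so the LP is feasible; the constraints give a ≤ 10 and b ≤ 6, which with a, b ≥ 0 keep the feasible region inside a bounded box. A feasible, bounded LP attains a finite optimum at a vertex.

Evaluating z = 6a + 6b at each vertex:
  (10, 1.5): z = 69

The LP has an optimal solution: (10, 1.5) with z = 69.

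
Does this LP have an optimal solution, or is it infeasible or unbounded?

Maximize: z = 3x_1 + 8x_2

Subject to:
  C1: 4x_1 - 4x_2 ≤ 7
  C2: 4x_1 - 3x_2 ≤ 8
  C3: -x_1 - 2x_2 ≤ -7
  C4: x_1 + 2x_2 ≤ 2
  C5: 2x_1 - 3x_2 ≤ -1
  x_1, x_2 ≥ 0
C4 requires x_1 + 2x_2 ≤ 2, while C3 (-x_1 - 2x_2 ≤ -7) is equivalent to x_1 + 2x_2 ≥ 7. Together they would need 7 ≤ x_1 + 2x_2 ≤ 2, which is impossible since 7 > 2. No point satisfies all constraints.

Infeasible: no point satisfies all constraints simultaneously.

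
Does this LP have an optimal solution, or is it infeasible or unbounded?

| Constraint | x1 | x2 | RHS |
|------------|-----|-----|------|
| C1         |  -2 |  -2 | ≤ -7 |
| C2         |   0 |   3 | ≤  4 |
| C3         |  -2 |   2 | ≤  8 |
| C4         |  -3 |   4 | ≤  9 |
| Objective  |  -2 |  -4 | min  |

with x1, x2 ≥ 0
Feasible point: (3, 1) satisfies every constraint, so the LP is feasible.
Direction d = (1, 0): for each constraint row a, a·d ≤ 0 —
  (-2)(1) + (-2)(0) = -2 ≤ 0
  (0)(1) + (3)(0) = 0 ≤ 0
  (-2)(1) + (2)(0) = -2 ≤ 0
  (-3)(1) + (4)(0) = -3 ≤ 0
and d ≥ 0, so (3, 1) + t·d stays feasible for every t ≥ 0. Along this ray z = -2x1 - 4x2 changes by -2 per unit t, so z → −∞.

The LP is unbounded; z can be made arbitrarily small.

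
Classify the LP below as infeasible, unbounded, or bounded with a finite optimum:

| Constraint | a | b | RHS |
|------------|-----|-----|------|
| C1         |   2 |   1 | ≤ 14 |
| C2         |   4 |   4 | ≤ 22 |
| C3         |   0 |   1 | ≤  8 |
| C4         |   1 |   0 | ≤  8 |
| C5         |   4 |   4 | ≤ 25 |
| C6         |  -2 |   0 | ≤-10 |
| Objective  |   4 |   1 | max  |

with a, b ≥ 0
The point (5.5, 0) satisfies every constraint, so the LP is feasible; the constraints give a ≤ 8 and b ≤ 8, which with a, b ≥ 0 keep the feasible region inside a bounded box. A feasible, bounded LP attains a finite optimum at a vertex.

Evaluating z = 4a + b at each vertex:
  (5, 0): z = 20
  (5.5, 0): z = 22
  (5, 0.5): z = 20.5

The LP has an optimal solution: (5.5, 0) with z = 22.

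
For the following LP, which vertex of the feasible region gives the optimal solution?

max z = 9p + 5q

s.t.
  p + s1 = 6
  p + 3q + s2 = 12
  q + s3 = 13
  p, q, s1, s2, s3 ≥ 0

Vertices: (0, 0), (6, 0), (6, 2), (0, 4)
Evaluating z = 9p + 5q at each vertex:
  (0, 0): z = 0
  (6, 0): z = 54
  (6, 2): z = 64
  (0, 4): z = 20

The largest value is z = 64, attained at (6, 2).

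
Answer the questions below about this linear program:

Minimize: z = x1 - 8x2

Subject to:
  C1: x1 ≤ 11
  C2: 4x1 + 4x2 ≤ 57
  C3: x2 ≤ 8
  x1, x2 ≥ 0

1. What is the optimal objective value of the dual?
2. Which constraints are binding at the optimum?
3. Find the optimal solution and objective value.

1. -64 (by strong duality, equal to the primal optimum)
2. C3, x1 ≥ 0
3. x1 = 0, x2 = 8, z = -64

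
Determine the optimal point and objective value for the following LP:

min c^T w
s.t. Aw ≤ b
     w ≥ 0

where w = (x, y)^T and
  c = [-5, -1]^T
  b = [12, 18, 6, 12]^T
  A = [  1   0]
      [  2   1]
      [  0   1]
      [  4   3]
x = 3, y = 0, z = -15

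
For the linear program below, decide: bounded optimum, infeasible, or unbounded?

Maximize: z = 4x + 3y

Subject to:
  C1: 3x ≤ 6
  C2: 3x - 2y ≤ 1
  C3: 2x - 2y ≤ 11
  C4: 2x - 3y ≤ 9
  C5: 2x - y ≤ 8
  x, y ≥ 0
Feasible point: (0, 0) satisfies every constraint, so the LP is feasible.
Direction d = (0, 1): for each constraint row a, a·d ≤ 0 —
  (3)(0) + (0)(1) = 0 ≤ 0
  (3)(0) + (-2)(1) = -2 ≤ 0
  (2)(0) + (-2)(1) = -2 ≤ 0
  (2)(0) + (-3)(1) = -3 ≤ 0
  (2)(0) + (-1)(1) = -1 ≤ 0
and d ≥ 0, so (0, 0) + t·d stays feasible for every t ≥ 0. Along this ray z = 4x + 3y changes by 3 per unit t, so z → +∞.

Unbounded: there is a feasible ray along which z → +∞.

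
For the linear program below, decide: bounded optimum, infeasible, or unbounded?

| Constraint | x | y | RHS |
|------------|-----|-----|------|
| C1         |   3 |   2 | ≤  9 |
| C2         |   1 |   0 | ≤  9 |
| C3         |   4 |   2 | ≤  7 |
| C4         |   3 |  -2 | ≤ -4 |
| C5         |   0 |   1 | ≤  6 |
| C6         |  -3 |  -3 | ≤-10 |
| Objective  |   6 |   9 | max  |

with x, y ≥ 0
The point (0, 3.5) satisfies every constraint, so the LP is feasible; the constraints give x ≤ 9 and y ≤ 6, which with x, y ≥ 0 keep the feasible region inside a bounded box. A feasible, bounded LP attains a finite optimum at a vertex.

Evaluating z = 6x + 9y at each vertex:
  (0, 3.333): z = 30
  (0.1667, 3.167): z = 29.5
  (0, 3.5): z = 31.5

Bounded optimum: z* = 31.5 at (0, 3.5).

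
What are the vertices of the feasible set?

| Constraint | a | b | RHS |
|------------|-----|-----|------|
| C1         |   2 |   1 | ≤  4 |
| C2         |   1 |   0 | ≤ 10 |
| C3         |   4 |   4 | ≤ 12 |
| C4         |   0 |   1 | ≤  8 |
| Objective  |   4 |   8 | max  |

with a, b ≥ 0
Each vertex is the intersection of two constraint boundaries that also satisfies all remaining constraints:
  a = 0 and b = 0 → (0, 0)
  2a + b = 4 and b = 0 → (2, 0)
  2a + b = 4 and 4a + 4b = 12 → (1, 2)
  4a + 4b = 12 and a = 0 → (0, 3)

Vertices: (0, 0), (2, 0), (1, 2), (0, 3)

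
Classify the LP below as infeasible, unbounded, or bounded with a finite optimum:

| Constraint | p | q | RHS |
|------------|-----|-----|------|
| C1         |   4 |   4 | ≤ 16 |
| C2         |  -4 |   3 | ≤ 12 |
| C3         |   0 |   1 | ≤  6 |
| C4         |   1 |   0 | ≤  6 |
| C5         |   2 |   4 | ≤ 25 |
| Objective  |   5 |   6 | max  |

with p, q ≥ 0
The point (0, 4) satisfies every constraint, so the LP is feasible; the constraints give p ≤ 6 and q ≤ 6, which with p, q ≥ 0 keep the feasible region inside a bounded box. A feasible, bounded LP attains a finite optimum at a vertex.

Bounded optimum: z* = 24 at (0, 4).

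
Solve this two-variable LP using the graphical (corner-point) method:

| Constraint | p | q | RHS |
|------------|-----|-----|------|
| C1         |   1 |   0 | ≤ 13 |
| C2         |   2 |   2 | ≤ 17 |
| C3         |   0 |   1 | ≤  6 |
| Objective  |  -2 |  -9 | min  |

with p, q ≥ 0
p = 2.5, q = 6, z = -59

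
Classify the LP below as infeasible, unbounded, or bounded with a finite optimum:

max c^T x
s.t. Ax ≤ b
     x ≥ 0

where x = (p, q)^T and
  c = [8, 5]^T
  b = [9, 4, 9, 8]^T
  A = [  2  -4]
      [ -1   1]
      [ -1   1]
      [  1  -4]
Feasible point: (0, 0) satisfies every constraint, so the LP is feasible.
Direction d = (1, 1): for each constraint row a, a·d ≤ 0 —
  (2)(1) + (-4)(1) = -2 ≤ 0
  (-1)(1) + (1)(1) = 0 ≤ 0
  (-1)(1) + (1)(1) = 0 ≤ 0
  (1)(1) + (-4)(1) = -3 ≤ 0
and d ≥ 0, so (0, 0) + t·d stays feasible for every t ≥ 0. Along this ray z = 8p + 5q changes by 13 per unit t, so z → +∞.

Unbounded — the objective can increase without bound over the feasible region.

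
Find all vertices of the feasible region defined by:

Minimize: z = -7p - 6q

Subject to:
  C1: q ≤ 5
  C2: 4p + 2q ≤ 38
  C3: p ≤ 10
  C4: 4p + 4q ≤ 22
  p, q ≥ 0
Each vertex is the intersection of two constraint boundaries that also satisfies all remaining constraints:
  p = 0 and q = 0 → (0, 0)
  4p + 4q = 22 and q = 0 → (5.5, 0)
  q = 5 and 4p + 4q = 22 → (0.5, 5)
  q = 5 and p = 0 → (0, 5)

Vertices: (0, 0), (5.5, 0), (0.5, 5), (0, 5)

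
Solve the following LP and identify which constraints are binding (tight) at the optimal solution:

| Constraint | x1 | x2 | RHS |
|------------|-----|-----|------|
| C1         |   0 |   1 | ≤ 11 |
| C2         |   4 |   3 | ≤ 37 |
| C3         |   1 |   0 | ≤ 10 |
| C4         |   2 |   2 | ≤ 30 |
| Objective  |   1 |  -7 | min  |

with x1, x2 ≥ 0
Optimal: x1 = 0, x2 = 11
Binding: C1, x1 ≥ 0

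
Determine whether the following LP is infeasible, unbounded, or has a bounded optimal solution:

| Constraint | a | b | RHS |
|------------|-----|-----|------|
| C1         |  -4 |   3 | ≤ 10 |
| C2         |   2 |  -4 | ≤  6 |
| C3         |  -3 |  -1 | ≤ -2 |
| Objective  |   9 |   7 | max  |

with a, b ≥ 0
Feasible point: (1, 0) satisfies every constraint, so the LP is feasible.
Direction d = (1, 1): for each constraint row a, a·d ≤ 0 —
  (-4)(1) + (3)(1) = -1 ≤ 0
  (2)(1) + (-4)(1) = -2 ≤ 0
  (-3)(1) + (-1)(1) = -4 ≤ 0
and d ≥ 0, so (1, 0) + t·d stays feasible for every t ≥ 0. Along this ray z = 9a + 7b changes by 16 per unit t, so z → +∞.

Unbounded: there is a feasible ray along which z → +∞.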